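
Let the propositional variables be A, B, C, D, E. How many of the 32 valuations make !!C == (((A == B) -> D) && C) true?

28

Initial set: {(!!C == (((A == B) -> D) && C))}.
(!!C == (((A == B) -> D) && C)): β-rule — branch into !!C, (((A == B) -> D) && C)  //  !!!C, !(((A == B) -> D) && C).
  branch 1 (add !!C, (((A == B) -> D) && C)):
    !!C: drop double negation, giving C.
    (((A == B) -> D) && C): α-rule — add ((A == B) -> D), C.
    ((A == B) -> D): β-rule — branch into !(A == B)  //  D.
      branch 1.1 (add !(A == B)):
        !(A == B): β-rule — branch into A, !B  //  !A, B.
          branch 1.1.1 (add A, !B):
            ○ open, literals {A=T, B=F, C=T}.
          branch 1.1.2 (add !A, B):
            ○ open, literals {A=F, B=T, C=T}.
      branch 1.2 (add D):
        ○ open, literals {C=T, D=T}.
  branch 2 (add !!!C, !(((A == B) -> D) && C)):
    !!!C: drop double negation, giving !C.
    !(((A == B) -> D) && C): β-rule — branch into !((A == B) -> D)  //  !C.
      branch 2.1 (add !((A == B) -> D)):
        !((A == B) -> D): α-rule — add (A == B), !D.
        (A == B): β-rule — branch into A, B  //  !A, !B.
          branch 2.1.1 (add A, B):
            ○ open, literals {A=T, B=T, C=F, D=F}.
          branch 2.1.2 (add !A, !B):
            ○ open, literals {A=F, B=F, C=F, D=F}.
      branch 2.2 (add !C):
        ○ open, literals {C=F}.
0 branches closed, 6 open.
Each open branch fixes some atoms; the unmentioned ones are free. Counting distinct full assignments: branch {A=T, B=F, C=T} (D, E) contributes 4 new; branch {A=F, B=T, C=T} (D, E) contributes 4 new; branch {C=T, D=T} (A, B, E) contributes 4 new; branch {A=T, B=T, C=F, D=F} (E) contributes 2 new; branch {A=F, B=F, C=F, D=F} (E) contributes 2 new; branch {C=F} (A, B, D, E) contributes 12 new. Total: 28.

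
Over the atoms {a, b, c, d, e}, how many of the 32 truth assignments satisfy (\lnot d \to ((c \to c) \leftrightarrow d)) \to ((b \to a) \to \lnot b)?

Initial set: {((\lnot d \to ((c \to c) \leftrightarrow d)) \to ((b \to a) \to \lnot b))}.
((\lnot d \to ((c \to c) \leftrightarrow d)) \to ((b \to a) \to \lnot b)): β-rule — branch into \lnot (\lnot d \to ((c \to c) \leftrightarrow d))  //  ((b \to a) \to \lnot b).
  branch 1 (add \lnot (\lnot d \to ((c \to c) \leftrightarrow d))):
    \lnot (\lnot d \to ((c \to c) \leftrightarrow d)): α-rule — add \lnot d, \lnot ((c \to c) \leftrightarrow d).
    \lnot ((c \to c) \leftrightarrow d): β-rule — branch into (c \to c), \lnot d  //  \lnot (c \to c), d.
      branch 1.1 (add (c \to c), \lnot d):
        (c \to c): β-rule — branch into \lnot c  //  c.
          branch 1.1.1 (add \lnot c):
            ○ open, literals {c=F, d=F}.
          branch 1.1.2 (add c):
            ○ open, literals {c=T, d=F}.
      branch 1.2 (add \lnot (c \to c), d):
        × closes — contains both d and \lnot d.
  branch 2 (add ((b \to a) \to \lnot b)):
    ((b \to a) \to \lnot b): β-rule — branch into \lnot (b \to a)  //  \lnot b.
      branch 2.1 (add \lnot (b \to a)):
        \lnot (b \to a): α-rule — add b, \lnot a.
        ○ open, literals {a=F, b=T}.
      branch 2.2 (add \lnot b):
        ○ open, literals {b=F}.
1 branch closed, 4 open.
Each open branch fixes some atoms; the unmentioned ones are free. Counting distinct full assignments: branch {c=F, d=F} (a, b, e) contributes 8 new; branch {c=T, d=F} (a, b, e) contributes 8 new; branch {a=F, b=T} (c, d, e) contributes 4 new; branch {b=F} (a, c, d, e) contributes 8 new. Total: 28.

28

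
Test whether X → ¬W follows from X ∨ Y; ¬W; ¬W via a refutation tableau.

Yes

Initial set: {(X ∨ Y); ¬W; ¬W; ¬(X → ¬W)}.
¬(X → ¬W): α-rule — add X, ¬¬W.
× closes — contains both W and ¬W.
All 1 branch closes.
Every branch closed, so the premises entail the conclusion.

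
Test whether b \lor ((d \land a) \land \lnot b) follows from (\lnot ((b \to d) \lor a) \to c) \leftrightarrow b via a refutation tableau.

Yes

Initial set: {((\lnot ((b \to d) \lor a) \to c) \leftrightarrow b); \lnot (b \lor ((d \land a) \land \lnot b))}.
\lnot (b \lor ((d \land a) \land \lnot b)): α-rule — add \lnot b, \lnot ((d \land a) \land \lnot b).
((\lnot ((b \to d) \lor a) \to c) \leftrightarrow b): β-rule — branch into (\lnot ((b \to d) \lor a) \to c), b  //  \lnot (\lnot ((b \to d) \lor a) \to c), \lnot b.
  branch 1 (add (\lnot ((b \to d) \lor a) \to c), b):
    × closes — contains both b and \lnot b.
  branch 2 (add \lnot (\lnot ((b \to d) \lor a) \to c), \lnot b):
    \lnot (\lnot ((b \to d) \lor a) \to c): α-rule — add \lnot ((b \to d) \lor a), \lnot c.
    \lnot ((b \to d) \lor a): α-rule — add \lnot (b \to d), \lnot a.
    \lnot (b \to d): α-rule — add b, \lnot d.
    × closes — contains both b and \lnot b.
All 2 branches close.
Every branch closed, so the premises entail the conclusion.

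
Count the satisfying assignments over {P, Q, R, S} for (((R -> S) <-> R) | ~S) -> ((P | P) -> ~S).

14

Initial set: {((((R -> S) <-> R) | ~S) -> ((P | P) -> ~S))}.
((((R -> S) <-> R) | ~S) -> ((P | P) -> ~S)): β-rule — branch into ~(((R -> S) <-> R) | ~S)  //  ((P | P) -> ~S).
  branch 1 (add ~(((R -> S) <-> R) | ~S)):
    ~(((R -> S) <-> R) | ~S): α-rule — add ~((R -> S) <-> R), ~~S.
    ~((R -> S) <-> R): β-rule — branch into (R -> S), ~R  //  ~(R -> S), R.
      branch 1.1 (add (R -> S), ~R):
        (R -> S): β-rule — branch into ~R  //  S.
          branch 1.1.1 (add ~R):
            ○ open, literals {R=0, S=1}.
          branch 1.1.2 (add S):
            ○ open, literals {R=0, S=1}.
      branch 1.2 (add ~(R -> S), R):
        ~(R -> S): α-rule — add R, ~S.
        × closes — contains both S and ~S.
  branch 2 (add ((P | P) -> ~S)):
    ((P | P) -> ~S): β-rule — branch into ~(P | P)  //  ~S.
      branch 2.1 (add ~(P | P)):
        ~(P | P): α-rule — add ~P, ~P.
        ○ open, literals {P=0}.
      branch 2.2 (add ~S):
        ○ open, literals {S=0}.
1 branch closed, 4 open.
Each open branch fixes some atoms; the unmentioned ones are free. Counting distinct full assignments: branch {R=0, S=1} (P, Q) contributes 4 new; branch {R=0, S=1} (P, Q) contributes 0 new; branch {P=0} (Q, R, S) contributes 6 new; branch {S=0} (P, Q, R) contributes 4 new. Total: 14.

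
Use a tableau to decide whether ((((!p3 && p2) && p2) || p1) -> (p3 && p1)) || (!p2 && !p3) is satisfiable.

Initial set: {(((((!p3 && p2) && p2) || p1) -> (p3 && p1)) || (!p2 && !p3))}.
(((((!p3 && p2) && p2) || p1) -> (p3 && p1)) || (!p2 && !p3)): β-rule — branch into ((((!p3 && p2) && p2) || p1) -> (p3 && p1))  //  (!p2 && !p3).
  branch 1 (add ((((!p3 && p2) && p2) || p1) -> (p3 && p1))):
    ((((!p3 && p2) && p2) || p1) -> (p3 && p1)): β-rule — branch into !(((!p3 && p2) && p2) || p1)  //  (p3 && p1).
      branch 1.1 (add !(((!p3 && p2) && p2) || p1)):
        !(((!p3 && p2) && p2) || p1): α-rule — add !((!p3 && p2) && p2), !p1.
        !((!p3 && p2) && p2): β-rule — branch into !(!p3 && p2)  //  !p2.
          branch 1.1.1 (add !(!p3 && p2)):
            !(!p3 && p2): β-rule — branch into !!p3  //  !p2.
              branch 1.1.1.1 (add !!p3):
                ○ open, literals {p1=false, p3=true}.
              branch 1.1.1.2 (add !p2):
                ○ open, literals {p1=false, p2=false}.
          branch 1.1.2 (add !p2):
            ○ open, literals {p1=false, p2=false}.
      branch 1.2 (add (p3 && p1)):
        (p3 && p1): α-rule — add p3, p1.
        ○ open, literals {p1=true, p3=true}.
  branch 2 (add (!p2 && !p3)):
    (!p2 && !p3): α-rule — add !p2, !p3.
    ○ open, literals {p2=false, p3=false}.
0 branches closed, 5 open.
An open branch gives a satisfying assignment: p1=false, p3=true.

Satisfiable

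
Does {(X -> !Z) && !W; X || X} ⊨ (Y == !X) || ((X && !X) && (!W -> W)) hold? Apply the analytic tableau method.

No

Initial set: {T ((X -> !Z) && !W); T (X || X); F ((Y == !X) || ((X && !X) && (!W -> W)))}.
T ((X -> !Z) && !W): α-rule — add T (X -> !Z), T !W.
F ((Y == !X) || ((X && !X) && (!W -> W))): α-rule — add F (Y == !X), F ((X && !X) && (!W -> W)).
T (X || X): β-rule — branch into T X  //  T X.
  branch 1 (add T X):
    T (X -> !Z): β-rule — branch into F X  //  T !Z.
      branch 1.1 (add F X):
        × closes — contains both X and !X.
      branch 1.2 (add T !Z):
        F (Y == !X): β-rule — branch into T Y, F !X  //  F Y, T !X.
          branch 1.2.1 (add T Y, F !X):
            F ((X && !X) && (!W -> W)): β-rule — branch into F (X && !X)  //  F (!W -> W).
              branch 1.2.1.1 (add F (X && !X)):
                F (X && !X): β-rule — branch into F X  //  F !X.
                  branch 1.2.1.1.1 (add F X):
                    × closes — contains both X and !X.
                  branch 1.2.1.1.2 (add F !X):
                    ○ open, literals {W=F, X=T, Y=T, Z=F}.
              branch 1.2.1.2 (add F (!W -> W)):
                F (!W -> W): α-rule — add T !W, F W.
                ○ open, literals {W=F, X=T, Y=T, Z=F}.
          branch 1.2.2 (add F Y, T !X):
            × closes — contains both X and !X.
  branch 2 (add T X):
    T (X -> !Z): β-rule — branch into F X  //  T !Z.
      branch 2.1 (add F X):
        × closes — contains both X and !X.
      branch 2.2 (add T !Z):
        F (Y == !X): β-rule — branch into T Y, F !X  //  F Y, T !X.
          branch 2.2.1 (add T Y, F !X):
            F ((X && !X) && (!W -> W)): β-rule — branch into F (X && !X)  //  F (!W -> W).
              branch 2.2.1.1 (add F (X && !X)):
                F (X && !X): β-rule — branch into F X  //  F !X.
                  branch 2.2.1.1.1 (add F X):
                    × closes — contains both X and !X.
                  branch 2.2.1.1.2 (add F !X):
                    ○ open, literals {W=F, X=T, Y=T, Z=F}.
              branch 2.2.1.2 (add F (!W -> W)):
                F (!W -> W): α-rule — add T !W, F W.
                ○ open, literals {W=F, X=T, Y=T, Z=F}.
          branch 2.2.2 (add F Y, T !X):
            × closes — contains both X and !X.
6 branches closed, 4 open.
An open branch gives a countermodel: W=F, X=T, Y=T, Z=F (unmentioned atoms arbitrary); the premises hold there but the conclusion fails.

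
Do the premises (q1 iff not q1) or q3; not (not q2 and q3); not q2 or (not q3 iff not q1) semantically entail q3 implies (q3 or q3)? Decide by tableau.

Yes

Initial set: {T ((q1 iff not q1) or q3); T not (not q2 and q3); T (not q2 or (not q3 iff not q1)); F (q3 implies (q3 or q3))}.
F (q3 implies (q3 or q3)): α-rule — add T q3, F (q3 or q3).
F (q3 or q3): α-rule — add F q3, F q3.
× closes — contains both q3 and not q3.
All 1 branch closes.
Every branch closed, so the premises entail the conclusion.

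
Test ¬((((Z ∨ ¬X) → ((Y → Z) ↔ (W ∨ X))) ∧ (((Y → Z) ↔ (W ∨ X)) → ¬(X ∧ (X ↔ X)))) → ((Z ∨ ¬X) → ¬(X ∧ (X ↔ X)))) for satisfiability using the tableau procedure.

Unsatisfiable

Initial set: {¬((((Z ∨ ¬X) → ((Y → Z) ↔ (W ∨ X))) ∧ (((Y → Z) ↔ (W ∨ X)) → ¬(X ∧ (X ↔ X)))) → ((Z ∨ ¬X) → ¬(X ∧ (X ↔ X))))}.
¬((((Z ∨ ¬X) → ((Y → Z) ↔ (W ∨ X))) ∧ (((Y → Z) ↔ (W ∨ X)) → ¬(X ∧ (X ↔ X)))) → ((Z ∨ ¬X) → ¬(X ∧ (X ↔ X)))): α-rule — add (((Z ∨ ¬X) → ((Y → Z) ↔ (W ∨ X))) ∧ (((Y → Z) ↔ (W ∨ X)) → ¬(X ∧ (X ↔ X)))), ¬((Z ∨ ¬X) → ¬(X ∧ (X ↔ X))).
(((Z ∨ ¬X) → ((Y → Z) ↔ (W ∨ X))) ∧ (((Y → Z) ↔ (W ∨ X)) → ¬(X ∧ (X ↔ X)))): α-rule — add ((Z ∨ ¬X) → ((Y → Z) ↔ (W ∨ X))), (((Y → Z) ↔ (W ∨ X)) → ¬(X ∧ (X ↔ X))).
¬((Z ∨ ¬X) → ¬(X ∧ (X ↔ X))): α-rule — add (Z ∨ ¬X), ¬¬(X ∧ (X ↔ X)).
¬¬(X ∧ (X ↔ X)): α-rule — add X, (X ↔ X).
((Z ∨ ¬X) → ((Y → Z) ↔ (W ∨ X))): β-rule — branch into ¬(Z ∨ ¬X)  //  ((Y → Z) ↔ (W ∨ X)).
  branch 1 (add ¬(Z ∨ ¬X)):
    ¬(Z ∨ ¬X): α-rule — add ¬Z, ¬¬X.
    (((Y → Z) ↔ (W ∨ X)) → ¬(X ∧ (X ↔ X))): β-rule — branch into ¬((Y → Z) ↔ (W ∨ X))  //  ¬(X ∧ (X ↔ X)).
      branch 1.1 (add ¬((Y → Z) ↔ (W ∨ X))):
        (Z ∨ ¬X): β-rule — branch into Z  //  ¬X.
          branch 1.1.1 (add Z):
            × closes — contains both Z and ¬Z.
          branch 1.1.2 (add ¬X):
            × closes — contains both X and ¬X.
      branch 1.2 (add ¬(X ∧ (X ↔ X))):
        (Z ∨ ¬X): β-rule — branch into Z  //  ¬X.
          branch 1.2.1 (add Z):
            × closes — contains both Z and ¬Z.
          branch 1.2.2 (add ¬X):
            × closes — contains both X and ¬X.
  branch 2 (add ((Y → Z) ↔ (W ∨ X))):
    (((Y → Z) ↔ (W ∨ X)) → ¬(X ∧ (X ↔ X))): β-rule — branch into ¬((Y → Z) ↔ (W ∨ X))  //  ¬(X ∧ (X ↔ X)).
      branch 2.1 (add ¬((Y → Z) ↔ (W ∨ X))):
        (Z ∨ ¬X): β-rule — branch into Z  //  ¬X.
          branch 2.1.1 (add Z):
            (X ↔ X): β-rule — branch into X, X  //  ¬X, ¬X.
              branch 2.1.1.1 (add X, X):
                ((Y → Z) ↔ (W ∨ X)): β-rule — branch into (Y → Z), (W ∨ X)  //  ¬(Y → Z), ¬(W ∨ X).
                  branch 2.1.1.1.1 (add (Y → Z), (W ∨ X)):
                    ¬((Y → Z) ↔ (W ∨ X)): β-rule — branch into (Y → Z), ¬(W ∨ X)  //  ¬(Y → Z), (W ∨ X).
                      branch 2.1.1.1.1.1 (add (Y → Z), ¬(W ∨ X)):
                        ¬(W ∨ X): α-rule — add ¬W, ¬X.
                        × closes — contains both X and ¬X.
                      branch 2.1.1.1.1.2 (add ¬(Y → Z), (W ∨ X)):
                        ¬(Y → Z): α-rule — add Y, ¬Z.
                        × closes — contains both Z and ¬Z.
                  branch 2.1.1.1.2 (add ¬(Y → Z), ¬(W ∨ X)):
                    ¬(Y → Z): α-rule — add Y, ¬Z.
                    × closes — contains both Z and ¬Z.
              branch 2.1.1.2 (add ¬X, ¬X):
                × closes — contains both X and ¬X.
          branch 2.1.2 (add ¬X):
            × closes — contains both X and ¬X.
      branch 2.2 (add ¬(X ∧ (X ↔ X))):
        (Z ∨ ¬X): β-rule — branch into Z  //  ¬X.
          branch 2.2.1 (add Z):
            (X ↔ X): β-rule — branch into X, X  //  ¬X, ¬X.
              branch 2.2.1.1 (add X, X):
                ((Y → Z) ↔ (W ∨ X)): β-rule — branch into (Y → Z), (W ∨ X)  //  ¬(Y → Z), ¬(W ∨ X).
                  branch 2.2.1.1.1 (add (Y → Z), (W ∨ X)):
                    ¬(X ∧ (X ↔ X)): β-rule — branch into ¬X  //  ¬(X ↔ X).
                      branch 2.2.1.1.1.1 (add ¬X):
                        × closes — contains both X and ¬X.
                      branch 2.2.1.1.1.2 (add ¬(X ↔ X)):
                        (Y → Z): β-rule — branch into ¬Y  //  Z.
                          branch 2.2.1.1.1.2.1 (add ¬Y):
                            (W ∨ X): β-rule — branch into W  //  X.
                              branch 2.2.1.1.1.2.1.1 (add W):
                                ¬(X ↔ X): β-rule — branch into X, ¬X  //  ¬X, X.
                                  branch 2.2.1.1.1.2.1.1.1 (add X, ¬X):
                                    × closes — contains both X and ¬X.
                                  branch 2.2.1.1.1.2.1.1.2 (add ¬X, X):
                                    × closes — contains both X and ¬X.
                              branch 2.2.1.1.1.2.1.2 (add X):
                                ¬(X ↔ X): β-rule — branch into X, ¬X  //  ¬X, X.
                                  branch 2.2.1.1.1.2.1.2.1 (add X, ¬X):
                                    × closes — contains both X and ¬X.
                                  branch 2.2.1.1.1.2.1.2.2 (add ¬X, X):
                                    × closes — contains both X and ¬X.
                          branch 2.2.1.1.1.2.2 (add Z):
                            (W ∨ X): β-rule — branch into W  //  X.
                              branch 2.2.1.1.1.2.2.1 (add W):
                                ¬(X ↔ X): β-rule — branch into X, ¬X  //  ¬X, X.
                                  branch 2.2.1.1.1.2.2.1.1 (add X, ¬X):
                                    × closes — contains both X and ¬X.
                                  branch 2.2.1.1.1.2.2.1.2 (add ¬X, X):
                                    × closes — contains both X and ¬X.
                              branch 2.2.1.1.1.2.2.2 (add X):
                                ¬(X ↔ X): β-rule — branch into X, ¬X  //  ¬X, X.
                                  branch 2.2.1.1.1.2.2.2.1 (add X, ¬X):
                                    × closes — contains both X and ¬X.
                                  branch 2.2.1.1.1.2.2.2.2 (add ¬X, X):
                                    × closes — contains both X and ¬X.
                  branch 2.2.1.1.2 (add ¬(Y → Z), ¬(W ∨ X)):
                    ¬(Y → Z): α-rule — add Y, ¬Z.
                    × closes — contains both Z and ¬Z.
              branch 2.2.1.2 (add ¬X, ¬X):
                × closes — contains both X and ¬X.
          branch 2.2.2 (add ¬X):
            × closes — contains both X and ¬X.
All 21 branches close.
Every branch closed; the formula is unsatisfiable.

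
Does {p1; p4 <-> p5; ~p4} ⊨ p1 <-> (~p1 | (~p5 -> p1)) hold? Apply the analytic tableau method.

Yes

Initial set: {p1; (p4 <-> p5); ~p4; ~(p1 <-> (~p1 | (~p5 -> p1)))}.
(p4 <-> p5): β-rule — branch into p4, p5  //  ~p4, ~p5.
  branch 1 (add p4, p5):
    × closes — contains both p4 and ~p4.
  branch 2 (add ~p4, ~p5):
    ~(p1 <-> (~p1 | (~p5 -> p1))): β-rule — branch into p1, ~(~p1 | (~p5 -> p1))  //  ~p1, (~p1 | (~p5 -> p1)).
      branch 2.1 (add p1, ~(~p1 | (~p5 -> p1))):
        ~(~p1 | (~p5 -> p1)): α-rule — add ~~p1, ~(~p5 -> p1).
        ~(~p5 -> p1): α-rule — add ~p5, ~p1.
        × closes — contains both p1 and ~p1.
      branch 2.2 (add ~p1, (~p1 | (~p5 -> p1))):
        × closes — contains both p1 and ~p1.
All 3 branches close.
Every branch closed, so the premises entail the conclusion.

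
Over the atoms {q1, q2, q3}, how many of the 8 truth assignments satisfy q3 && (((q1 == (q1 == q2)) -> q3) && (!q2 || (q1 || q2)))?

Initial set: {(q3 && (((q1 == (q1 == q2)) -> q3) && (!q2 || (q1 || q2))))}.
(q3 && (((q1 == (q1 == q2)) -> q3) && (!q2 || (q1 || q2)))): α-rule — add q3, (((q1 == (q1 == q2)) -> q3) && (!q2 || (q1 || q2))).
(((q1 == (q1 == q2)) -> q3) && (!q2 || (q1 || q2))): α-rule — add ((q1 == (q1 == q2)) -> q3), (!q2 || (q1 || q2)).
((q1 == (q1 == q2)) -> q3): β-rule — branch into !(q1 == (q1 == q2))  //  q3.
  branch 1 (add !(q1 == (q1 == q2))):
    (!q2 || (q1 || q2)): β-rule — branch into !q2  //  (q1 || q2).
      branch 1.1 (add !q2):
        !(q1 == (q1 == q2)): β-rule — branch into q1, !(q1 == q2)  //  !q1, (q1 == q2).
          branch 1.1.1 (add q1, !(q1 == q2)):
            !(q1 == q2): β-rule — branch into q1, !q2  //  !q1, q2.
              branch 1.1.1.1 (add q1, !q2):
                ○ open, literals {q1=1, q2=0, q3=1}.
              branch 1.1.1.2 (add !q1, q2):
                × closes — contains both q1 and !q1.
          branch 1.1.2 (add !q1, (q1 == q2)):
            (q1 == q2): β-rule — branch into q1, q2  //  !q1, !q2.
              branch 1.1.2.1 (add q1, q2):
                × closes — contains both q1 and !q1.
              branch 1.1.2.2 (add !q1, !q2):
                ○ open, literals {q1=0, q2=0, q3=1}.
      branch 1.2 (add (q1 || q2)):
        !(q1 == (q1 == q2)): β-rule — branch into q1, !(q1 == q2)  //  !q1, (q1 == q2).
          branch 1.2.1 (add q1, !(q1 == q2)):
            (q1 || q2): β-rule — branch into q1  //  q2.
              branch 1.2.1.1 (add q1):
                !(q1 == q2): β-rule — branch into q1, !q2  //  !q1, q2.
                  branch 1.2.1.1.1 (add q1, !q2):
                    ○ open, literals {q1=1, q2=0, q3=1}.
                  branch 1.2.1.1.2 (add !q1, q2):
                    × closes — contains both q1 and !q1.
              branch 1.2.1.2 (add q2):
                !(q1 == q2): β-rule — branch into q1, !q2  //  !q1, q2.
                  branch 1.2.1.2.1 (add q1, !q2):
                    × closes — contains both q2 and !q2.
                  branch 1.2.1.2.2 (add !q1, q2):
                    × closes — contains both q1 and !q1.
          branch 1.2.2 (add !q1, (q1 == q2)):
            (q1 || q2): β-rule — branch into q1  //  q2.
              branch 1.2.2.1 (add q1):
                × closes — contains both q1 and !q1.
              branch 1.2.2.2 (add q2):
                (q1 == q2): β-rule — branch into q1, q2  //  !q1, !q2.
                  branch 1.2.2.2.1 (add q1, q2):
                    × closes — contains both q1 and !q1.
                  branch 1.2.2.2.2 (add !q1, !q2):
                    × closes — contains both q2 and !q2.
  branch 2 (add q3):
    (!q2 || (q1 || q2)): β-rule — branch into !q2  //  (q1 || q2).
      branch 2.1 (add !q2):
        ○ open, literals {q2=0, q3=1}.
      branch 2.2 (add (q1 || q2)):
        (q1 || q2): β-rule — branch into q1  //  q2.
          branch 2.2.1 (add q1):
            ○ open, literals {q1=1, q3=1}.
          branch 2.2.2 (add q2):
            ○ open, literals {q2=1, q3=1}.
8 branches closed, 6 open.
Each open branch fixes some atoms; the unmentioned ones are free. Counting distinct full assignments: branch {q1=1, q2=0, q3=1} (none free) contributes 1 new; branch {q1=0, q2=0, q3=1} (none free) contributes 1 new; branch {q1=1, q2=0, q3=1} (none free) contributes 0 new; branch {q2=0, q3=1} (q1) contributes 0 new; branch {q1=1, q3=1} (q2) contributes 1 new; branch {q2=1, q3=1} (q1) contributes 1 new. Total: 4.

4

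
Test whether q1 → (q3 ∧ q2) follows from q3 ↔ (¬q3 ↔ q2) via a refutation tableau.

Initial set: {T (q3 ↔ (¬q3 ↔ q2)); F (q1 → (q3 ∧ q2))}.
F (q1 → (q3 ∧ q2)): α-rule — add T q1, F (q3 ∧ q2).
T (q3 ↔ (¬q3 ↔ q2)): β-rule — branch into T q3, T (¬q3 ↔ q2)  //  F q3, F (¬q3 ↔ q2).
  branch 1 (add T q3, T (¬q3 ↔ q2)):
    F (q3 ∧ q2): β-rule — branch into F q3  //  F q2.
      branch 1.1 (add F q3):
        × closes — contains both q3 and ¬q3.
      branch 1.2 (add F q2):
        T (¬q3 ↔ q2): β-rule — branch into T ¬q3, T q2  //  F ¬q3, F q2.
          branch 1.2.1 (add T ¬q3, T q2):
            × closes — contains both q3 and ¬q3.
          branch 1.2.2 (add F ¬q3, F q2):
            ○ open, literals {q1=T, q2=F, q3=T}.
  branch 2 (add F q3, F (¬q3 ↔ q2)):
    F (q3 ∧ q2): β-rule — branch into F q3  //  F q2.
      branch 2.1 (add F q3):
        F (¬q3 ↔ q2): β-rule — branch into T ¬q3, F q2  //  F ¬q3, T q2.
          branch 2.1.1 (add T ¬q3, F q2):
            ○ open, literals {q1=T, q2=F, q3=F}.
          branch 2.1.2 (add F ¬q3, T q2):
            × closes — contains both q3 and ¬q3.
      branch 2.2 (add F q2):
        F (¬q3 ↔ q2): β-rule — branch into T ¬q3, F q2  //  F ¬q3, T q2.
          branch 2.2.1 (add T ¬q3, F q2):
            ○ open, literals {q1=T, q2=F, q3=F}.
          branch 2.2.2 (add F ¬q3, T q2):
            × closes — contains both q3 and ¬q3.
4 branches closed, 3 open.
An open branch gives a countermodel: q1=T, q2=F, q3=T (unmentioned atoms arbitrary); the premises hold there but the conclusion fails.

No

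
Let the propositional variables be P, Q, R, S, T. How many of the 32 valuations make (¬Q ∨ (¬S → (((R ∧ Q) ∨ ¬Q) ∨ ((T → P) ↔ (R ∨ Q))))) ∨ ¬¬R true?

Initial set: {T ((¬Q ∨ (¬S → (((R ∧ Q) ∨ ¬Q) ∨ ((T → P) ↔ (R ∨ Q))))) ∨ ¬¬R)}.
T ((¬Q ∨ (¬S → (((R ∧ Q) ∨ ¬Q) ∨ ((T → P) ↔ (R ∨ Q))))) ∨ ¬¬R): β-rule — branch into T (¬Q ∨ (¬S → (((R ∧ Q) ∨ ¬Q) ∨ ((T → P) ↔ (R ∨ Q)))))  //  T ¬¬R.
  branch 1 (add T (¬Q ∨ (¬S → (((R ∧ Q) ∨ ¬Q) ∨ ((T → P) ↔ (R ∨ Q)))))):
    T (¬Q ∨ (¬S → (((R ∧ Q) ∨ ¬Q) ∨ ((T → P) ↔ (R ∨ Q))))): β-rule — branch into T ¬Q  //  T (¬S → (((R ∧ Q) ∨ ¬Q) ∨ ((T → P) ↔ (R ∨ Q)))).
      branch 1.1 (add T ¬Q):
        ○ open, literals {Q=0}.
      branch 1.2 (add T (¬S → (((R ∧ Q) ∨ ¬Q) ∨ ((T → P) ↔ (R ∨ Q))))):
        T (¬S → (((R ∧ Q) ∨ ¬Q) ∨ ((T → P) ↔ (R ∨ Q)))): β-rule — branch into F ¬S  //  T (((R ∧ Q) ∨ ¬Q) ∨ ((T → P) ↔ (R ∨ Q))).
          branch 1.2.1 (add F ¬S):
            ○ open, literals {S=1}.
          branch 1.2.2 (add T (((R ∧ Q) ∨ ¬Q) ∨ ((T → P) ↔ (R ∨ Q)))):
            T (((R ∧ Q) ∨ ¬Q) ∨ ((T → P) ↔ (R ∨ Q))): β-rule — branch into T ((R ∧ Q) ∨ ¬Q)  //  T ((T → P) ↔ (R ∨ Q)).
              branch 1.2.2.1 (add T ((R ∧ Q) ∨ ¬Q)):
                T ((R ∧ Q) ∨ ¬Q): β-rule — branch into T (R ∧ Q)  //  T ¬Q.
                  branch 1.2.2.1.1 (add T (R ∧ Q)):
                    T (R ∧ Q): α-rule — add T R, T Q.
                    ○ open, literals {Q=1, R=1}.
                  branch 1.2.2.1.2 (add T ¬Q):
                    ○ open, literals {Q=0}.
              branch 1.2.2.2 (add T ((T → P) ↔ (R ∨ Q))):
                T ((T → P) ↔ (R ∨ Q)): β-rule — branch into T (T → P), T (R ∨ Q)  //  F (T → P), F (R ∨ Q).
                  branch 1.2.2.2.1 (add T (T → P), T (R ∨ Q)):
                    T (T → P): β-rule — branch into F T  //  T P.
                      branch 1.2.2.2.1.1 (add F T):
                        T (R ∨ Q): β-rule — branch into T R  //  T Q.
                          branch 1.2.2.2.1.1.1 (add T R):
                            ○ open, literals {R=1, T=0}.
                          branch 1.2.2.2.1.1.2 (add T Q):
                            ○ open, literals {Q=1, T=0}.
                      branch 1.2.2.2.1.2 (add T P):
                        T (R ∨ Q): β-rule — branch into T R  //  T Q.
                          branch 1.2.2.2.1.2.1 (add T R):
                            ○ open, literals {P=1, R=1}.
                          branch 1.2.2.2.1.2.2 (add T Q):
                            ○ open, literals {P=1, Q=1}.
                  branch 1.2.2.2.2 (add F (T → P), F (R ∨ Q)):
                    F (T → P): α-rule — add T T, F P.
                    F (R ∨ Q): α-rule — add F R, F Q.
                    ○ open, literals {P=0, Q=0, R=0, T=1}.
  branch 2 (add T ¬¬R):
    T ¬¬R: drop double negation, giving T R.
    ○ open, literals {R=1}.
0 branches closed, 10 open.
Each open branch fixes some atoms; the unmentioned ones are free. Counting distinct full assignments: branch {Q=0} (P, R, S, T) contributes 16 new; branch {S=1} (P, Q, R, T) contributes 8 new; branch {Q=1, R=1} (P, S, T) contributes 4 new; branch {Q=0} (P, R, S, T) contributes 0 new; branch {R=1, T=0} (P, Q, S) contributes 0 new; branch {Q=1, T=0} (P, R, S) contributes 2 new; branch {P=1, R=1} (Q, S, T) contributes 0 new; branch {P=1, Q=1} (R, S, T) contributes 1 new; branch {P=0, Q=0, R=0, T=1} (S) contributes 0 new; branch {R=1} (P, Q, S, T) contributes 0 new. Total: 31.

31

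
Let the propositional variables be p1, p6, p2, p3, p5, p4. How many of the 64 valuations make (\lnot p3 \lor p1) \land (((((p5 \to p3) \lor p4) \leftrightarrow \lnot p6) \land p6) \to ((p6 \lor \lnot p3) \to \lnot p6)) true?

Initial set: {((\lnot p3 \lor p1) \land (((((p5 \to p3) \lor p4) \leftrightarrow \lnot p6) \land p6) \to ((p6 \lor \lnot p3) \to \lnot p6)))}.
((\lnot p3 \lor p1) \land (((((p5 \to p3) \lor p4) \leftrightarrow \lnot p6) \land p6) \to ((p6 \lor \lnot p3) \to \lnot p6))): α-rule — add (\lnot p3 \lor p1), (((((p5 \to p3) \lor p4) \leftrightarrow \lnot p6) \land p6) \to ((p6 \lor \lnot p3) \to \lnot p6)).
(\lnot p3 \lor p1): β-rule — branch into \lnot p3  //  p1.
  branch 1 (add \lnot p3):
    (((((p5 \to p3) \lor p4) \leftrightarrow \lnot p6) \land p6) \to ((p6 \lor \lnot p3) \to \lnot p6)): β-rule — branch into \lnot ((((p5 \to p3) \lor p4) \leftrightarrow \lnot p6) \land p6)  //  ((p6 \lor \lnot p3) \to \lnot p6).
      branch 1.1 (add \lnot ((((p5 \to p3) \lor p4) \leftrightarrow \lnot p6) \land p6)):
        \lnot ((((p5 \to p3) \lor p4) \leftrightarrow \lnot p6) \land p6): β-rule — branch into \lnot (((p5 \to p3) \lor p4) \leftrightarrow \lnot p6)  //  \lnot p6.
          branch 1.1.1 (add \lnot (((p5 \to p3) \lor p4) \leftrightarrow \lnot p6)):
            \lnot (((p5 \to p3) \lor p4) \leftrightarrow \lnot p6): β-rule — branch into ((p5 \to p3) \lor p4), \lnot \lnot p6  //  \lnot ((p5 \to p3) \lor p4), \lnot p6.
              branch 1.1.1.1 (add ((p5 \to p3) \lor p4), \lnot \lnot p6):
                ((p5 \to p3) \lor p4): β-rule — branch into (p5 \to p3)  //  p4.
                  branch 1.1.1.1.1 (add (p5 \to p3)):
                    (p5 \to p3): β-rule — branch into \lnot p5  //  p3.
                      branch 1.1.1.1.1.1 (add \lnot p5):
                        ○ open, literals {p3=F, p5=F, p6=T}.
                      branch 1.1.1.1.1.2 (add p3):
                        × closes — contains both p3 and \lnot p3.
                  branch 1.1.1.1.2 (add p4):
                    ○ open, literals {p3=F, p4=T, p6=T}.
              branch 1.1.1.2 (add \lnot ((p5 \to p3) \lor p4), \lnot p6):
                \lnot ((p5 \to p3) \lor p4): α-rule — add \lnot (p5 \to p3), \lnot p4.
                \lnot (p5 \to p3): α-rule — add p5, \lnot p3.
                ○ open, literals {p3=F, p4=F, p5=T, p6=F}.
          branch 1.1.2 (add \lnot p6):
            ○ open, literals {p3=F, p6=F}.
      branch 1.2 (add ((p6 \lor \lnot p3) \to \lnot p6)):
        ((p6 \lor \lnot p3) \to \lnot p6): β-rule — branch into \lnot (p6 \lor \lnot p3)  //  \lnot p6.
          branch 1.2.1 (add \lnot (p6 \lor \lnot p3)):
            \lnot (p6 \lor \lnot p3): α-rule — add \lnot p6, \lnot \lnot p3.
            × closes — contains both p3 and \lnot p3.
          branch 1.2.2 (add \lnot p6):
            ○ open, literals {p3=F, p6=F}.
  branch 2 (add p1):
    (((((p5 \to p3) \lor p4) \leftrightarrow \lnot p6) \land p6) \to ((p6 \lor \lnot p3) \to \lnot p6)): β-rule — branch into \lnot ((((p5 \to p3) \lor p4) \leftrightarrow \lnot p6) \land p6)  //  ((p6 \lor \lnot p3) \to \lnot p6).
      branch 2.1 (add \lnot ((((p5 \to p3) \lor p4) \leftrightarrow \lnot p6) \land p6)):
        \lnot ((((p5 \to p3) \lor p4) \leftrightarrow \lnot p6) \land p6): β-rule — branch into \lnot (((p5 \to p3) \lor p4) \leftrightarrow \lnot p6)  //  \lnot p6.
          branch 2.1.1 (add \lnot (((p5 \to p3) \lor p4) \leftrightarrow \lnot p6)):
            \lnot (((p5 \to p3) \lor p4) \leftrightarrow \lnot p6): β-rule — branch into ((p5 \to p3) \lor p4), \lnot \lnot p6  //  \lnot ((p5 \to p3) \lor p4), \lnot p6.
              branch 2.1.1.1 (add ((p5 \to p3) \lor p4), \lnot \lnot p6):
                ((p5 \to p3) \lor p4): β-rule — branch into (p5 \to p3)  //  p4.
                  branch 2.1.1.1.1 (add (p5 \to p3)):
                    (p5 \to p3): β-rule — branch into \lnot p5  //  p3.
                      branch 2.1.1.1.1.1 (add \lnot p5):
                        ○ open, literals {p1=T, p5=F, p6=T}.
                      branch 2.1.1.1.1.2 (add p3):
                        ○ open, literals {p1=T, p3=T, p6=T}.
                  branch 2.1.1.1.2 (add p4):
                    ○ open, literals {p1=T, p4=T, p6=T}.
              branch 2.1.1.2 (add \lnot ((p5 \to p3) \lor p4), \lnot p6):
                \lnot ((p5 \to p3) \lor p4): α-rule — add \lnot (p5 \to p3), \lnot p4.
                \lnot (p5 \to p3): α-rule — add p5, \lnot p3.
                ○ open, literals {p1=T, p3=F, p4=F, p5=T, p6=F}.
          branch 2.1.2 (add \lnot p6):
            ○ open, literals {p1=T, p6=F}.
      branch 2.2 (add ((p6 \lor \lnot p3) \to \lnot p6)):
        ((p6 \lor \lnot p3) \to \lnot p6): β-rule — branch into \lnot (p6 \lor \lnot p3)  //  \lnot p6.
          branch 2.2.1 (add \lnot (p6 \lor \lnot p3)):
            \lnot (p6 \lor \lnot p3): α-rule — add \lnot p6, \lnot \lnot p3.
            ○ open, literals {p1=T, p3=T, p6=F}.
          branch 2.2.2 (add \lnot p6):
            ○ open, literals {p1=T, p6=F}.
2 branches closed, 12 open.
Each open branch fixes some atoms; the unmentioned ones are free. Counting distinct full assignments: branch {p3=F, p5=F, p6=T} (p1, p2, p4) contributes 8 new; branch {p3=F, p4=T, p6=T} (p1, p2, p5) contributes 4 new; branch {p3=F, p4=F, p5=T, p6=F} (p1, p2) contributes 4 new; branch {p3=F, p6=F} (p1, p2, p5, p4) contributes 12 new; branch {p3=F, p6=F} (p1, p2, p5, p4) contributes 0 new; branch {p1=T, p5=F, p6=T} (p2, p3, p4) contributes 4 new; branch {p1=T, p3=T, p6=T} (p2, p5, p4) contributes 4 new; branch {p1=T, p4=T, p6=T} (p2, p3, p5) contributes 0 new; branch {p1=T, p3=F, p4=F, p5=T, p6=F} (p2) contributes 0 new; branch {p1=T, p6=F} (p2, p3, p5, p4) contributes 8 new; branch {p1=T, p3=T, p6=F} (p2, p5, p4) contributes 0 new; branch {p1=T, p6=F} (p2, p3, p5, p4) contributes 0 new. Total: 44.

44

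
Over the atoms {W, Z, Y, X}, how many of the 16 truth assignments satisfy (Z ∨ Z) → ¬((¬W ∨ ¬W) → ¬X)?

Initial set: {((Z ∨ Z) → ¬((¬W ∨ ¬W) → ¬X))}.
((Z ∨ Z) → ¬((¬W ∨ ¬W) → ¬X)): β-rule — branch into ¬(Z ∨ Z)  //  ¬((¬W ∨ ¬W) → ¬X).
  branch 1 (add ¬(Z ∨ Z)):
    ¬(Z ∨ Z): α-rule — add ¬Z, ¬Z.
    ○ open, literals {Z=false}.
  branch 2 (add ¬((¬W ∨ ¬W) → ¬X)):
    ¬((¬W ∨ ¬W) → ¬X): α-rule — add (¬W ∨ ¬W), ¬¬X.
    (¬W ∨ ¬W): β-rule — branch into ¬W  //  ¬W.
      branch 2.1 (add ¬W):
        ○ open, literals {W=false, X=true}.
      branch 2.2 (add ¬W):
        ○ open, literals {W=false, X=true}.
0 branches closed, 3 open.
Each open branch fixes some atoms; the unmentioned ones are free. Counting distinct full assignments: branch {Z=false} (W, Y, X) contributes 8 new; branch {W=false, X=true} (Z, Y) contributes 2 new; branch {W=false, X=true} (Z, Y) contributes 0 new. Total: 10.

10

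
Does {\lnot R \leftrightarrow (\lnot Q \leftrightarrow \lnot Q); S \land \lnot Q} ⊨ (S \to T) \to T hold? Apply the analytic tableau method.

Initial set: {(\lnot R \leftrightarrow (\lnot Q \leftrightarrow \lnot Q)); (S \land \lnot Q); \lnot ((S \to T) \to T)}.
(S \land \lnot Q): α-rule — add S, \lnot Q.
\lnot ((S \to T) \to T): α-rule — add (S \to T), \lnot T.
(\lnot R \leftrightarrow (\lnot Q \leftrightarrow \lnot Q)): β-rule — branch into \lnot R, (\lnot Q \leftrightarrow \lnot Q)  //  \lnot \lnot R, \lnot (\lnot Q \leftrightarrow \lnot Q).
  branch 1 (add \lnot R, (\lnot Q \leftrightarrow \lnot Q)):
    (S \to T): β-rule — branch into \lnot S  //  T.
      branch 1.1 (add \lnot S):
        × closes — contains both S and \lnot S.
      branch 1.2 (add T):
        × closes — contains both T and \lnot T.
  branch 2 (add \lnot \lnot R, \lnot (\lnot Q \leftrightarrow \lnot Q)):
    (S \to T): β-rule — branch into \lnot S  //  T.
      branch 2.1 (add \lnot S):
        × closes — contains both S and \lnot S.
      branch 2.2 (add T):
        × closes — contains both T and \lnot T.
All 4 branches close.
Every branch closed, so the premises entail the conclusion.

Yes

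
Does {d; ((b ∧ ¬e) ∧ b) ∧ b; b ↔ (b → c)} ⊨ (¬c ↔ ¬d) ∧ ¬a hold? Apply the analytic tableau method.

Initial set: {d; (((b ∧ ¬e) ∧ b) ∧ b); (b ↔ (b → c)); ¬((¬c ↔ ¬d) ∧ ¬a)}.
(((b ∧ ¬e) ∧ b) ∧ b): α-rule — add ((b ∧ ¬e) ∧ b), b.
((b ∧ ¬e) ∧ b): α-rule — add (b ∧ ¬e), b.
(b ∧ ¬e): α-rule — add b, ¬e.
(b ↔ (b → c)): β-rule — branch into b, (b → c)  //  ¬b, ¬(b → c).
  branch 1 (add b, (b → c)):
    ¬((¬c ↔ ¬d) ∧ ¬a): β-rule — branch into ¬(¬c ↔ ¬d)  //  ¬¬a.
      branch 1.1 (add ¬(¬c ↔ ¬d)):
        (b → c): β-rule — branch into ¬b  //  c.
          branch 1.1.1 (add ¬b):
            × closes — contains both b and ¬b.
          branch 1.1.2 (add c):
            ¬(¬c ↔ ¬d): β-rule — branch into ¬c, ¬¬d  //  ¬¬c, ¬d.
              branch 1.1.2.1 (add ¬c, ¬¬d):
                × closes — contains both c and ¬c.
              branch 1.1.2.2 (add ¬¬c, ¬d):
                × closes — contains both d and ¬d.
      branch 1.2 (add ¬¬a):
        (b → c): β-rule — branch into ¬b  //  c.
          branch 1.2.1 (add ¬b):
            × closes — contains both b and ¬b.
          branch 1.2.2 (add c):
            ○ open, literals {a=true, b=true, c=true, d=true, e=false}.
  branch 2 (add ¬b, ¬(b → c)):
    × closes — contains both b and ¬b.
5 branches closed, 1 open.
An open branch gives a countermodel: a=true, b=true, c=true, d=true, e=false (unmentioned atoms arbitrary); the premises hold there but the conclusion fails.

No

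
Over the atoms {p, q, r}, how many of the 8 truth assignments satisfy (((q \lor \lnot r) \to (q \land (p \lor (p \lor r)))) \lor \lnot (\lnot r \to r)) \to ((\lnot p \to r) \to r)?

6

Initial set: {((((q \lor \lnot r) \to (q \land (p \lor (p \lor r)))) \lor \lnot (\lnot r \to r)) \to ((\lnot p \to r) \to r))}.
((((q \lor \lnot r) \to (q \land (p \lor (p \lor r)))) \lor \lnot (\lnot r \to r)) \to ((\lnot p \to r) \to r)): β-rule — branch into \lnot (((q \lor \lnot r) \to (q \land (p \lor (p \lor r)))) \lor \lnot (\lnot r \to r))  //  ((\lnot p \to r) \to r).
  branch 1 (add \lnot (((q \lor \lnot r) \to (q \land (p \lor (p \lor r)))) \lor \lnot (\lnot r \to r))):
    \lnot (((q \lor \lnot r) \to (q \land (p \lor (p \lor r)))) \lor \lnot (\lnot r \to r)): α-rule — add \lnot ((q \lor \lnot r) \to (q \land (p \lor (p \lor r)))), \lnot \lnot (\lnot r \to r).
    \lnot ((q \lor \lnot r) \to (q \land (p \lor (p \lor r)))): α-rule — add (q \lor \lnot r), \lnot (q \land (p \lor (p \lor r))).
    \lnot \lnot (\lnot r \to r): β-rule — branch into \lnot \lnot r  //  r.
      branch 1.1 (add \lnot \lnot r):
        (q \lor \lnot r): β-rule — branch into q  //  \lnot r.
          branch 1.1.1 (add q):
            \lnot (q \land (p \lor (p \lor r))): β-rule — branch into \lnot q  //  \lnot (p \lor (p \lor r)).
              branch 1.1.1.1 (add \lnot q):
                × closes — contains both q and \lnot q.
              branch 1.1.1.2 (add \lnot (p \lor (p \lor r))):
                \lnot (p \lor (p \lor r)): α-rule — add \lnot p, \lnot (p \lor r).
                \lnot (p \lor r): α-rule — add \lnot p, \lnot r.
                × closes — contains both r and \lnot r.
          branch 1.1.2 (add \lnot r):
            × closes — contains both r and \lnot r.
      branch 1.2 (add r):
        (q \lor \lnot r): β-rule — branch into q  //  \lnot r.
          branch 1.2.1 (add q):
            \lnot (q \land (p \lor (p \lor r))): β-rule — branch into \lnot q  //  \lnot (p \lor (p \lor r)).
              branch 1.2.1.1 (add \lnot q):
                × closes — contains both q and \lnot q.
              branch 1.2.1.2 (add \lnot (p \lor (p \lor r))):
                \lnot (p \lor (p \lor r)): α-rule — add \lnot p, \lnot (p \lor r).
                \lnot (p \lor r): α-rule — add \lnot p, \lnot r.
                × closes — contains both r and \lnot r.
          branch 1.2.2 (add \lnot r):
            × closes — contains both r and \lnot r.
  branch 2 (add ((\lnot p \to r) \to r)):
    ((\lnot p \to r) \to r): β-rule — branch into \lnot (\lnot p \to r)  //  r.
      branch 2.1 (add \lnot (\lnot p \to r)):
        \lnot (\lnot p \to r): α-rule — add \lnot p, \lnot r.
        ○ open, literals {p=F, r=F}.
      branch 2.2 (add r):
        ○ open, literals {r=T}.
6 branches closed, 2 open.
Each open branch fixes some atoms; the unmentioned ones are free. Counting distinct full assignments: branch {p=F, r=F} (q) contributes 2 new; branch {r=T} (p, q) contributes 4 new. Total: 6.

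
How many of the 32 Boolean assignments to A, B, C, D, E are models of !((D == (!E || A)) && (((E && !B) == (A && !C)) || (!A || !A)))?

20

Initial set: {!((D == (!E || A)) && (((E && !B) == (A && !C)) || (!A || !A)))}.
!((D == (!E || A)) && (((E && !B) == (A && !C)) || (!A || !A))): β-rule — branch into !(D == (!E || A))  //  !(((E && !B) == (A && !C)) || (!A || !A)).
  branch 1 (add !(D == (!E || A))):
    !(D == (!E || A)): β-rule — branch into D, !(!E || A)  //  !D, (!E || A).
      branch 1.1 (add D, !(!E || A)):
        !(!E || A): α-rule — add !!E, !A.
        ○ open, literals {A=F, D=T, E=T}.
      branch 1.2 (add !D, (!E || A)):
        (!E || A): β-rule — branch into !E  //  A.
          branch 1.2.1 (add !E):
            ○ open, literals {D=F, E=F}.
          branch 1.2.2 (add A):
            ○ open, literals {A=T, D=F}.
  branch 2 (add !(((E && !B) == (A && !C)) || (!A || !A))):
    !(((E && !B) == (A && !C)) || (!A || !A)): α-rule — add !((E && !B) == (A && !C)), !(!A || !A).
    !(!A || !A): α-rule — add !!A, !!A.
    !((E && !B) == (A && !C)): β-rule — branch into (E && !B), !(A && !C)  //  !(E && !B), (A && !C).
      branch 2.1 (add (E && !B), !(A && !C)):
        (E && !B): α-rule — add E, !B.
        !(A && !C): β-rule — branch into !A  //  !!C.
          branch 2.1.1 (add !A):
            × closes — contains both A and !A.
          branch 2.1.2 (add !!C):
            ○ open, literals {A=T, B=F, C=T, E=T}.
      branch 2.2 (add !(E && !B), (A && !C)):
        (A && !C): α-rule — add A, !C.
        !(E && !B): β-rule — branch into !E  //  !!B.
          branch 2.2.1 (add !E):
            ○ open, literals {A=T, C=F, E=F}.
          branch 2.2.2 (add !!B):
            ○ open, literals {A=T, B=T, C=F}.
1 branch closed, 6 open.
Each open branch fixes some atoms; the unmentioned ones are free. Counting distinct full assignments: branch {A=F, D=T, E=T} (B, C) contributes 4 new; branch {D=F, E=F} (A, B, C) contributes 8 new; branch {A=T, D=F} (B, C, E) contributes 4 new; branch {A=T, B=F, C=T, E=T} (D) contributes 1 new; branch {A=T, C=F, E=F} (B, D) contributes 2 new; branch {A=T, B=T, C=F} (D, E) contributes 1 new. Total: 20.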